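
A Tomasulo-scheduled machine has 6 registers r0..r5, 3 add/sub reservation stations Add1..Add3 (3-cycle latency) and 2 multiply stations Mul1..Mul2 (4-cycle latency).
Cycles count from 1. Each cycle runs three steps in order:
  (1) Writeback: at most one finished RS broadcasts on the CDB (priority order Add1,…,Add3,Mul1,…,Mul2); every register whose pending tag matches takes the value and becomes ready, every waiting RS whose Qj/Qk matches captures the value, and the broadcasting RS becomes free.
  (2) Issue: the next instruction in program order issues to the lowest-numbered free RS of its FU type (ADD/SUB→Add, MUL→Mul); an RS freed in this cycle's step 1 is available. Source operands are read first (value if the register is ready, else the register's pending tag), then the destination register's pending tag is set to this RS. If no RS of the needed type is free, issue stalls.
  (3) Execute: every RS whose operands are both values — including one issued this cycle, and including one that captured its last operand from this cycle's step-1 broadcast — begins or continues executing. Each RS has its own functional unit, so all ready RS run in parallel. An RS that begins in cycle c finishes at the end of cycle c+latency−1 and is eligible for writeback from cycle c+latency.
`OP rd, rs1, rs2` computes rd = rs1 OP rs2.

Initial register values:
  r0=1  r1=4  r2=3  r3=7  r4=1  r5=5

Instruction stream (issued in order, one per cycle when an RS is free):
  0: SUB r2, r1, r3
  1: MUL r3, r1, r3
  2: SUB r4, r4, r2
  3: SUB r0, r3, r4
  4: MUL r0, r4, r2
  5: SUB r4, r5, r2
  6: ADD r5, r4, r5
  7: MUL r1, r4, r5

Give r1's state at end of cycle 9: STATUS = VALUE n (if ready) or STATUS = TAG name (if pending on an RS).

c1: issue SUB r2<-Add1 | r0:1,r1:4,r2:Add1,r3:7,r4:1,r5:5
c2: issue MUL r3<-Mul1 | r0:1,r1:4,r2:Add1,r3:Mul1,r4:1,r5:5
c3: issue SUB r4<-Add2 | r0:1,r1:4,r2:Add1,r3:Mul1,r4:Add2,r5:5
c4: CDB Add1=-3; issue SUB r0<-Add1 | r0:Add1,r1:4,r2:-3,r3:Mul1,r4:Add2,r5:5
c5: issue MUL r0<-Mul2 | r0:Mul2,r1:4,r2:-3,r3:Mul1,r4:Add2,r5:5
c6: CDB Mul1=28; issue SUB r4<-Add3 | r0:Mul2,r1:4,r2:-3,r3:28,r4:Add3,r5:5
c7: CDB Add2=4; issue ADD r5<-Add2 | r0:Mul2,r1:4,r2:-3,r3:28,r4:Add3,r5:Add2
c8: issue MUL r1<-Mul1 | r0:Mul2,r1:Mul1,r2:-3,r3:28,r4:Add3,r5:Add2
c9: CDB Add3=8 | r0:Mul2,r1:Mul1,r2:-3,r3:28,r4:8,r5:Add2

STATUS = TAG Mul1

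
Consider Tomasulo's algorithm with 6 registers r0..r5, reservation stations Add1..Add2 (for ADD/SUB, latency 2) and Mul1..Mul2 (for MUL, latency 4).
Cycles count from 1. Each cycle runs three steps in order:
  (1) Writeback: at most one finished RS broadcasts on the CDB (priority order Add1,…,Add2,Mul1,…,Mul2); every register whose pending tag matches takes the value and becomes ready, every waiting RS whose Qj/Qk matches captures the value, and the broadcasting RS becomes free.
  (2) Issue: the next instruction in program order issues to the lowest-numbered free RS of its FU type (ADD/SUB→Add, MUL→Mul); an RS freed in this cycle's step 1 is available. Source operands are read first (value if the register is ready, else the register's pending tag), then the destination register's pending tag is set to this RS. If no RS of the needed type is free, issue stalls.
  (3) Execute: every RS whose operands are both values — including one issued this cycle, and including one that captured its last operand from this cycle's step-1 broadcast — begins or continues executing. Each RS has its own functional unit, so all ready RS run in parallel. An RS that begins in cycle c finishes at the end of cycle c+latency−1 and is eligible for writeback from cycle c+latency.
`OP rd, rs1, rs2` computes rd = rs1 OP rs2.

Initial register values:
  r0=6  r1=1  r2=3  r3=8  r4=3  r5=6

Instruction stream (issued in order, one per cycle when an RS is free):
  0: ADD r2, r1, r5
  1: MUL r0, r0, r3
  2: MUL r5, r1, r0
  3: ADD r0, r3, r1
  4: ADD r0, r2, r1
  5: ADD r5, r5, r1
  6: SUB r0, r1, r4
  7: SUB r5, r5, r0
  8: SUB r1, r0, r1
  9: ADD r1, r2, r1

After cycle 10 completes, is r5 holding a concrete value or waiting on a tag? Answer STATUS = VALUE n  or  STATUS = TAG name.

STATUS = TAG Add2

  c1: issue ADD r2<-Add1  regs: r0:6,r1:1,r2:Add1,r3:8,r4:3,r5:6
  c2: issue MUL r0<-Mul1  regs: r0:Mul1,r1:1,r2:Add1,r3:8,r4:3,r5:6
  c3: CDB Add1=7; issue MUL r5<-Mul2  regs: r0:Mul1,r1:1,r2:7,r3:8,r4:3,r5:Mul2
  c4: issue ADD r0<-Add1  regs: r0:Add1,r1:1,r2:7,r3:8,r4:3,r5:Mul2
  c5: issue ADD r0<-Add2  regs: r0:Add2,r1:1,r2:7,r3:8,r4:3,r5:Mul2
  c6: CDB Add1=9; issue ADD r5<-Add1  regs: r0:Add2,r1:1,r2:7,r3:8,r4:3,r5:Add1
  c7: CDB Add2=8; issue SUB r0<-Add2  regs: r0:Add2,r1:1,r2:7,r3:8,r4:3,r5:Add1
  c8: CDB Mul1=48; stall  regs: r0:Add2,r1:1,r2:7,r3:8,r4:3,r5:Add1
  c9: CDB Add2=-2; issue SUB r5<-Add2  regs: r0:-2,r1:1,r2:7,r3:8,r4:3,r5:Add2
  c10: stall  regs: r0:-2,r1:1,r2:7,r3:8,r4:3,r5:Add2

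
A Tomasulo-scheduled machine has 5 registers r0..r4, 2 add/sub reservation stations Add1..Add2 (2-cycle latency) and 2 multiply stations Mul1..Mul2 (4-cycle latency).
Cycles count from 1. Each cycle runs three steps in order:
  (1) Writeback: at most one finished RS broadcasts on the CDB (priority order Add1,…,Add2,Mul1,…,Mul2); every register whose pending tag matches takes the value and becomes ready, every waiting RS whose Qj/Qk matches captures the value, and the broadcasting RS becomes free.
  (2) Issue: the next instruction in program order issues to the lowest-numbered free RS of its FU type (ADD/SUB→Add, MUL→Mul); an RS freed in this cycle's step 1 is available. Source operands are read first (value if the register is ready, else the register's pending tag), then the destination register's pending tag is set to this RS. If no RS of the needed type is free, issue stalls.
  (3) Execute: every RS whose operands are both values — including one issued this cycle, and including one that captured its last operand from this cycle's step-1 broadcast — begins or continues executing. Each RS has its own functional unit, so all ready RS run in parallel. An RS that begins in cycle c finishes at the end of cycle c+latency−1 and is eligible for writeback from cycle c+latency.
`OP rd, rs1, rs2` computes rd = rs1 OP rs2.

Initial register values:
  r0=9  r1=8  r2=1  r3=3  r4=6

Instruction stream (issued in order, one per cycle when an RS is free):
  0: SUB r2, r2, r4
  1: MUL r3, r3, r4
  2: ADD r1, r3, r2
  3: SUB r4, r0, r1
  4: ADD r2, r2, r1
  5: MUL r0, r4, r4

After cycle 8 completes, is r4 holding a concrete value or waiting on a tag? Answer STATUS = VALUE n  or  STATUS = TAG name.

cycle 1: issue SUB r2<-Add1 // r0:9,r1:8,r2:Add1,r3:3,r4:6
cycle 2: issue MUL r3<-Mul1 // r0:9,r1:8,r2:Add1,r3:Mul1,r4:6
cycle 3: CDB Add1=-5; issue ADD r1<-Add1 // r0:9,r1:Add1,r2:-5,r3:Mul1,r4:6
cycle 4: issue SUB r4<-Add2 // r0:9,r1:Add1,r2:-5,r3:Mul1,r4:Add2
cycle 5: stall // r0:9,r1:Add1,r2:-5,r3:Mul1,r4:Add2
cycle 6: CDB Mul1=18; stall // r0:9,r1:Add1,r2:-5,r3:18,r4:Add2
cycle 7: stall // r0:9,r1:Add1,r2:-5,r3:18,r4:Add2
cycle 8: CDB Add1=13; issue ADD r2<-Add1 // r0:9,r1:13,r2:Add1,r3:18,r4:Add2

STATUS = TAG Add2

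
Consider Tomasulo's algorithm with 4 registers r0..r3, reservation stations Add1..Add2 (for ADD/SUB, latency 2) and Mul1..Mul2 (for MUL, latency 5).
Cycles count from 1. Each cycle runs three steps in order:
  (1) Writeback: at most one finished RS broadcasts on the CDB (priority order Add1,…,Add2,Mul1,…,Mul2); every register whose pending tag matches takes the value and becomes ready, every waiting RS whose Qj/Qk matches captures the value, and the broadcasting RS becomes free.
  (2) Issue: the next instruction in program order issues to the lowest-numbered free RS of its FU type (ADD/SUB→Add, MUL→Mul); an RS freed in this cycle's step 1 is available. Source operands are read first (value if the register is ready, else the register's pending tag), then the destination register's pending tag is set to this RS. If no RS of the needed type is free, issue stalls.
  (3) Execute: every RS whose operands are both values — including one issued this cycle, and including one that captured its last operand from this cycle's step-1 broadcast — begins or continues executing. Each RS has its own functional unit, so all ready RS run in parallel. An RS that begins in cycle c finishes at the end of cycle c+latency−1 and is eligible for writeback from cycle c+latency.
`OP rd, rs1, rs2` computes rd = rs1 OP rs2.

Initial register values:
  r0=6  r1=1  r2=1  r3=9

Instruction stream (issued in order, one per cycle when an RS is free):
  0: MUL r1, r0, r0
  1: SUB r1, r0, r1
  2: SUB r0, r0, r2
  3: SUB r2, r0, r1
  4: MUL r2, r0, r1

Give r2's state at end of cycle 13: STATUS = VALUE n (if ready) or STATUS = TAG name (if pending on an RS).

STATUS = VALUE -150

cycle 1: issue MUL r1<-Mul1 // r0:6,r1:Mul1,r2:1,r3:9
cycle 2: issue SUB r1<-Add1 // r0:6,r1:Add1,r2:1,r3:9
cycle 3: issue SUB r0<-Add2 // r0:Add2,r1:Add1,r2:1,r3:9
cycle 4: stall // r0:Add2,r1:Add1,r2:1,r3:9
cycle 5: CDB Add2=5; issue SUB r2<-Add2 // r0:5,r1:Add1,r2:Add2,r3:9
cycle 6: CDB Mul1=36; issue MUL r2<-Mul1 // r0:5,r1:Add1,r2:Mul1,r3:9
cycle 7: - // r0:5,r1:Add1,r2:Mul1,r3:9
cycle 8: CDB Add1=-30 // r0:5,r1:-30,r2:Mul1,r3:9
cycle 9: - // r0:5,r1:-30,r2:Mul1,r3:9
cycle 10: CDB Add2=35 // r0:5,r1:-30,r2:Mul1,r3:9
cycle 11: - // r0:5,r1:-30,r2:Mul1,r3:9
cycle 12: - // r0:5,r1:-30,r2:Mul1,r3:9
cycle 13: CDB Mul1=-150 // r0:5,r1:-30,r2:-150,r3:9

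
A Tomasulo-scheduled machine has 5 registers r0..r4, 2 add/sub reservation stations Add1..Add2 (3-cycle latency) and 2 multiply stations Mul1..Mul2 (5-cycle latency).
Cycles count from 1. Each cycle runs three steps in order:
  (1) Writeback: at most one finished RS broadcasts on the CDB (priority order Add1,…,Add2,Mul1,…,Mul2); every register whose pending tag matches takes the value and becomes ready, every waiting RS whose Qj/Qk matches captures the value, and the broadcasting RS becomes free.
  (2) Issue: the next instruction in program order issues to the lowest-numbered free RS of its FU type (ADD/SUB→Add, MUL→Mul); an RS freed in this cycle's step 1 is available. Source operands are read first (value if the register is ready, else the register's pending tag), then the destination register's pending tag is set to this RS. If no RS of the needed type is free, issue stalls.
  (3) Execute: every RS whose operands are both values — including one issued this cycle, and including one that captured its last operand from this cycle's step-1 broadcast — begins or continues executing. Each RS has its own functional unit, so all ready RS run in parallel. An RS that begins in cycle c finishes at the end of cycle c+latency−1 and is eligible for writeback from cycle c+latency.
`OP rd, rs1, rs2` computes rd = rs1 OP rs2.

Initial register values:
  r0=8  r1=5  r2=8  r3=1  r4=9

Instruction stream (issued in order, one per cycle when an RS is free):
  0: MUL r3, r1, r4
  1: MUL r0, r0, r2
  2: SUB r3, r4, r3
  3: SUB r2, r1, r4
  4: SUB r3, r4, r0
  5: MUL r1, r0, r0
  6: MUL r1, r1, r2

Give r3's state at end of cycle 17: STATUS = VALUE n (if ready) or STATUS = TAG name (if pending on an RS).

STATUS = VALUE -55

c1: issue MUL r3<-Mul1 | r0:8,r1:5,r2:8,r3:Mul1,r4:9
c2: issue MUL r0<-Mul2 | r0:Mul2,r1:5,r2:8,r3:Mul1,r4:9
c3: issue SUB r3<-Add1 | r0:Mul2,r1:5,r2:8,r3:Add1,r4:9
c4: issue SUB r2<-Add2 | r0:Mul2,r1:5,r2:Add2,r3:Add1,r4:9
c5: stall | r0:Mul2,r1:5,r2:Add2,r3:Add1,r4:9
c6: CDB Mul1=45; stall | r0:Mul2,r1:5,r2:Add2,r3:Add1,r4:9
c7: CDB Add2=-4; issue SUB r3<-Add2 | r0:Mul2,r1:5,r2:-4,r3:Add2,r4:9
c8: CDB Mul2=64; issue MUL r1<-Mul1 | r0:64,r1:Mul1,r2:-4,r3:Add2,r4:9
c9: CDB Add1=-36; issue MUL r1<-Mul2 | r0:64,r1:Mul2,r2:-4,r3:Add2,r4:9
c10: - | r0:64,r1:Mul2,r2:-4,r3:Add2,r4:9
c11: CDB Add2=-55 | r0:64,r1:Mul2,r2:-4,r3:-55,r4:9
c12: - | r0:64,r1:Mul2,r2:-4,r3:-55,r4:9
c13: CDB Mul1=4096 | r0:64,r1:Mul2,r2:-4,r3:-55,r4:9
c14: - | r0:64,r1:Mul2,r2:-4,r3:-55,r4:9
c15: - | r0:64,r1:Mul2,r2:-4,r3:-55,r4:9
c16: - | r0:64,r1:Mul2,r2:-4,r3:-55,r4:9
c17: - | r0:64,r1:Mul2,r2:-4,r3:-55,r4:9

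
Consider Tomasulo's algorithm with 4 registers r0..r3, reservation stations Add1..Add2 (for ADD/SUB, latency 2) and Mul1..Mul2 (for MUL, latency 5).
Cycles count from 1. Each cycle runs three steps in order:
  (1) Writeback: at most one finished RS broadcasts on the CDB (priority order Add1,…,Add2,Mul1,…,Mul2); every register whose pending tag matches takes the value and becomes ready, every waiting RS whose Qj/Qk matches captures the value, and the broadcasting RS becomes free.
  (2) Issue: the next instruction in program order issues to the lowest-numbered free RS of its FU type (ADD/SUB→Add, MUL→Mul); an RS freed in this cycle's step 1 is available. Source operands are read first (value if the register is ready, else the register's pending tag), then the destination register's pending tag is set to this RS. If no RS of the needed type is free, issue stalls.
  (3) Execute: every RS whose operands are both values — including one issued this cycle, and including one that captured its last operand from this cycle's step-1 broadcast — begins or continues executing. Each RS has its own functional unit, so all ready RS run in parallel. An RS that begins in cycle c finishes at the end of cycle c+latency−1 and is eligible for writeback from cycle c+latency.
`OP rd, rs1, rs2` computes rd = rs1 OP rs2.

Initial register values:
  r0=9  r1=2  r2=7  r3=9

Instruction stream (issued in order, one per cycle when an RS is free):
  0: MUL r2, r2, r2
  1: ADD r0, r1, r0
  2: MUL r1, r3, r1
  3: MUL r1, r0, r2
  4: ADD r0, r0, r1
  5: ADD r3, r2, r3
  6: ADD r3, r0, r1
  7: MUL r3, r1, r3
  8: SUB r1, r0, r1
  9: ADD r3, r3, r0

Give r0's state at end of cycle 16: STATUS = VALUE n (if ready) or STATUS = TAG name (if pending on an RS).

STATUS = VALUE 550

cycle 1: issue MUL r2<-Mul1 // r0:9,r1:2,r2:Mul1,r3:9
cycle 2: issue ADD r0<-Add1 // r0:Add1,r1:2,r2:Mul1,r3:9
cycle 3: issue MUL r1<-Mul2 // r0:Add1,r1:Mul2,r2:Mul1,r3:9
cycle 4: CDB Add1=11; stall // r0:11,r1:Mul2,r2:Mul1,r3:9
cycle 5: stall // r0:11,r1:Mul2,r2:Mul1,r3:9
cycle 6: CDB Mul1=49; issue MUL r1<-Mul1 // r0:11,r1:Mul1,r2:49,r3:9
cycle 7: issue ADD r0<-Add1 // r0:Add1,r1:Mul1,r2:49,r3:9
cycle 8: CDB Mul2=18; issue ADD r3<-Add2 // r0:Add1,r1:Mul1,r2:49,r3:Add2
cycle 9: stall // r0:Add1,r1:Mul1,r2:49,r3:Add2
cycle 10: CDB Add2=58; issue ADD r3<-Add2 // r0:Add1,r1:Mul1,r2:49,r3:Add2
cycle 11: CDB Mul1=539; issue MUL r3<-Mul1 // r0:Add1,r1:539,r2:49,r3:Mul1
cycle 12: stall // r0:Add1,r1:539,r2:49,r3:Mul1
cycle 13: CDB Add1=550; issue SUB r1<-Add1 // r0:550,r1:Add1,r2:49,r3:Mul1
cycle 14: stall // r0:550,r1:Add1,r2:49,r3:Mul1
cycle 15: CDB Add1=11; issue ADD r3<-Add1 // r0:550,r1:11,r2:49,r3:Add1
cycle 16: CDB Add2=1089 // r0:550,r1:11,r2:49,r3:Add1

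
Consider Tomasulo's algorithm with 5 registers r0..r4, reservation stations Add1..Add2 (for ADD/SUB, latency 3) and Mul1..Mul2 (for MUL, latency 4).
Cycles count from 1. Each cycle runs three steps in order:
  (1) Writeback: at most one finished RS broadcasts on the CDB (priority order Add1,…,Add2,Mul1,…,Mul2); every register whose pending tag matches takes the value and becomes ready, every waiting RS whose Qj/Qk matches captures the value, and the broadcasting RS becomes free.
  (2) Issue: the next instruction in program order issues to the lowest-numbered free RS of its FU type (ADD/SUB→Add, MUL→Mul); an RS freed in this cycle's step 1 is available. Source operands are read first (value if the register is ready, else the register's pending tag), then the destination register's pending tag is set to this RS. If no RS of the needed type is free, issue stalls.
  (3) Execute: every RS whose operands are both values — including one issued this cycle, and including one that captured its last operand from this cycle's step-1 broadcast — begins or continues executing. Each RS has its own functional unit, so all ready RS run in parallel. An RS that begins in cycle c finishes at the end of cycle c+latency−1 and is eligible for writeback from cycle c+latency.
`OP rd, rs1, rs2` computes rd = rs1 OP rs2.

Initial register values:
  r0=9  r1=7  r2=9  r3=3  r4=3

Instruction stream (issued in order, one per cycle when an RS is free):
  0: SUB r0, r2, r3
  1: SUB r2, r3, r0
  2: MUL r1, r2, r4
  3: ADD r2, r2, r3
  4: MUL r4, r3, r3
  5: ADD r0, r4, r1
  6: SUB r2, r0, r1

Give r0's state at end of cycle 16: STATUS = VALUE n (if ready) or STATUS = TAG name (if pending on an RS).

STATUS = VALUE 0

c1: issue SUB r0<-Add1 | r0:Add1,r1:7,r2:9,r3:3,r4:3
c2: issue SUB r2<-Add2 | r0:Add1,r1:7,r2:Add2,r3:3,r4:3
c3: issue MUL r1<-Mul1 | r0:Add1,r1:Mul1,r2:Add2,r3:3,r4:3
c4: CDB Add1=6; issue ADD r2<-Add1 | r0:6,r1:Mul1,r2:Add1,r3:3,r4:3
c5: issue MUL r4<-Mul2 | r0:6,r1:Mul1,r2:Add1,r3:3,r4:Mul2
c6: stall | r0:6,r1:Mul1,r2:Add1,r3:3,r4:Mul2
c7: CDB Add2=-3; issue ADD r0<-Add2 | r0:Add2,r1:Mul1,r2:Add1,r3:3,r4:Mul2
c8: stall | r0:Add2,r1:Mul1,r2:Add1,r3:3,r4:Mul2
c9: CDB Mul2=9; stall | r0:Add2,r1:Mul1,r2:Add1,r3:3,r4:9
c10: CDB Add1=0; issue SUB r2<-Add1 | r0:Add2,r1:Mul1,r2:Add1,r3:3,r4:9
c11: CDB Mul1=-9 | r0:Add2,r1:-9,r2:Add1,r3:3,r4:9
c12: - | r0:Add2,r1:-9,r2:Add1,r3:3,r4:9
c13: - | r0:Add2,r1:-9,r2:Add1,r3:3,r4:9
c14: CDB Add2=0 | r0:0,r1:-9,r2:Add1,r3:3,r4:9
c15: - | r0:0,r1:-9,r2:Add1,r3:3,r4:9
c16: - | r0:0,r1:-9,r2:Add1,r3:3,r4:9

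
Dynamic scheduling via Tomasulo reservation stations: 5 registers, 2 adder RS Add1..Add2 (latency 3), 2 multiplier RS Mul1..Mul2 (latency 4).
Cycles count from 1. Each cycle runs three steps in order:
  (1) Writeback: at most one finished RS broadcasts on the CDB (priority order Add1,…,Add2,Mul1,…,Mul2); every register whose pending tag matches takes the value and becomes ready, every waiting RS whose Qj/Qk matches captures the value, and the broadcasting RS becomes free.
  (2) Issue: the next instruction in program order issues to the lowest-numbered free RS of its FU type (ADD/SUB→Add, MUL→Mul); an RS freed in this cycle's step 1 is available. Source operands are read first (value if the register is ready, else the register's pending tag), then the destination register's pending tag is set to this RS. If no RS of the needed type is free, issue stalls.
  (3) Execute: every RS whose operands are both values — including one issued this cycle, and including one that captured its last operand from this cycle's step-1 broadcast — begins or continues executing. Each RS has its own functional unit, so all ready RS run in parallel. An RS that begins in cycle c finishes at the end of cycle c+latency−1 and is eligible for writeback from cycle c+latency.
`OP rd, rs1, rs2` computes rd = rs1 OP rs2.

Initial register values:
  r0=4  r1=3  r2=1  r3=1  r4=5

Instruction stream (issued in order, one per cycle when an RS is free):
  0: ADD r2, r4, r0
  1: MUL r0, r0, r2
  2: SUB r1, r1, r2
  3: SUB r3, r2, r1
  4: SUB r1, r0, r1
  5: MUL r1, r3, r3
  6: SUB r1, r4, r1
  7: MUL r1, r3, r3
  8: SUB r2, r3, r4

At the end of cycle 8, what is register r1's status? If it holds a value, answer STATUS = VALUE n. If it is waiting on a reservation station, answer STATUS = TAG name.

STATUS = TAG Mul1

  c1: issue ADD r2<-Add1  regs: r0:4,r1:3,r2:Add1,r3:1,r4:5
  c2: issue MUL r0<-Mul1  regs: r0:Mul1,r1:3,r2:Add1,r3:1,r4:5
  c3: issue SUB r1<-Add2  regs: r0:Mul1,r1:Add2,r2:Add1,r3:1,r4:5
  c4: CDB Add1=9; issue SUB r3<-Add1  regs: r0:Mul1,r1:Add2,r2:9,r3:Add1,r4:5
  c5: stall  regs: r0:Mul1,r1:Add2,r2:9,r3:Add1,r4:5
  c6: stall  regs: r0:Mul1,r1:Add2,r2:9,r3:Add1,r4:5
  c7: CDB Add2=-6; issue SUB r1<-Add2  regs: r0:Mul1,r1:Add2,r2:9,r3:Add1,r4:5
  c8: CDB Mul1=36; issue MUL r1<-Mul1  regs: r0:36,r1:Mul1,r2:9,r3:Add1,r4:5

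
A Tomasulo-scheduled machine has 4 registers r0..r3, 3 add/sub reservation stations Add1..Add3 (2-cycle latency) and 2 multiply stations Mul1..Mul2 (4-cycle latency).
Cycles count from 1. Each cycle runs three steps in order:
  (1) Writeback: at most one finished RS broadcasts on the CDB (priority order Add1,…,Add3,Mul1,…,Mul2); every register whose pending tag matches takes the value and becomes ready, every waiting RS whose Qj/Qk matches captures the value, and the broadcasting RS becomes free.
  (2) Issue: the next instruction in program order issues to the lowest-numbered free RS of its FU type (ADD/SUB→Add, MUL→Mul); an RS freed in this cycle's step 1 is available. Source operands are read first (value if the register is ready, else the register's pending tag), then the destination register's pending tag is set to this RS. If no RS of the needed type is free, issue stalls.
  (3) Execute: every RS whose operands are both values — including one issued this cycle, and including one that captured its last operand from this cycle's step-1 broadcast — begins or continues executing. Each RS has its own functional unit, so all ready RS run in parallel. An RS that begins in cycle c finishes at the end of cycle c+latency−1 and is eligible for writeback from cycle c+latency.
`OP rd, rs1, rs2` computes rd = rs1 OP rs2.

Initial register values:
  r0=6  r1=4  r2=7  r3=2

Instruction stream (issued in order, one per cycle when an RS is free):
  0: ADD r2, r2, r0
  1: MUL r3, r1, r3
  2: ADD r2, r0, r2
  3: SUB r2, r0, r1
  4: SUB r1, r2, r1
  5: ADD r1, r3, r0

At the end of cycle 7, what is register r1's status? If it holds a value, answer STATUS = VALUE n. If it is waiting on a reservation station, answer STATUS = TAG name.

STATUS = TAG Add2

c1: issue ADD r2<-Add1 | r0:6,r1:4,r2:Add1,r3:2
c2: issue MUL r3<-Mul1 | r0:6,r1:4,r2:Add1,r3:Mul1
c3: CDB Add1=13; issue ADD r2<-Add1 | r0:6,r1:4,r2:Add1,r3:Mul1
c4: issue SUB r2<-Add2 | r0:6,r1:4,r2:Add2,r3:Mul1
c5: CDB Add1=19; issue SUB r1<-Add1 | r0:6,r1:Add1,r2:Add2,r3:Mul1
c6: CDB Add2=2; issue ADD r1<-Add2 | r0:6,r1:Add2,r2:2,r3:Mul1
c7: CDB Mul1=8 | r0:6,r1:Add2,r2:2,r3:8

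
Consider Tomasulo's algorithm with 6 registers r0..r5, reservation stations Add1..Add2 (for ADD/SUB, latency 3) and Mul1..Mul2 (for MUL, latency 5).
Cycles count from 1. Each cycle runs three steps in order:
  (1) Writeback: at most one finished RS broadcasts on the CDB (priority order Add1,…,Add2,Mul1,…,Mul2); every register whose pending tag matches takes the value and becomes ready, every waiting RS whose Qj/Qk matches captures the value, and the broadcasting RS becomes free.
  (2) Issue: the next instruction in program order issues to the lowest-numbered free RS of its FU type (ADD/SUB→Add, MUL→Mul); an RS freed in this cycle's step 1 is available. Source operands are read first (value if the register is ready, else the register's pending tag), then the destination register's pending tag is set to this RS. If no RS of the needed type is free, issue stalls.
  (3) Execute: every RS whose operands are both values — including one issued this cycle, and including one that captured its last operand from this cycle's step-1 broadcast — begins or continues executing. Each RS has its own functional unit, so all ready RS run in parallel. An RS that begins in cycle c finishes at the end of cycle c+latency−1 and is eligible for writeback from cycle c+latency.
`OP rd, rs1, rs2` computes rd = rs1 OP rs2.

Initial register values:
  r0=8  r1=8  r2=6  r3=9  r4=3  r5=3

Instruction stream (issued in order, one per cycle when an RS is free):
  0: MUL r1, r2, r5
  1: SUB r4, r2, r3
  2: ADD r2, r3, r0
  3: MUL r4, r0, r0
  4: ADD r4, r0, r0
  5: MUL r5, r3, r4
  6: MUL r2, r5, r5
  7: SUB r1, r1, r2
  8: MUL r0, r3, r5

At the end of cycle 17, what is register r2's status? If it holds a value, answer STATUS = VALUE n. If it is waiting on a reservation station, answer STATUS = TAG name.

  c1: issue MUL r1<-Mul1  regs: r0:8,r1:Mul1,r2:6,r3:9,r4:3,r5:3
  c2: issue SUB r4<-Add1  regs: r0:8,r1:Mul1,r2:6,r3:9,r4:Add1,r5:3
  c3: issue ADD r2<-Add2  regs: r0:8,r1:Mul1,r2:Add2,r3:9,r4:Add1,r5:3
  c4: issue MUL r4<-Mul2  regs: r0:8,r1:Mul1,r2:Add2,r3:9,r4:Mul2,r5:3
  c5: CDB Add1=-3; issue ADD r4<-Add1  regs: r0:8,r1:Mul1,r2:Add2,r3:9,r4:Add1,r5:3
  c6: CDB Add2=17; stall  regs: r0:8,r1:Mul1,r2:17,r3:9,r4:Add1,r5:3
  c7: CDB Mul1=18; issue MUL r5<-Mul1  regs: r0:8,r1:18,r2:17,r3:9,r4:Add1,r5:Mul1
  c8: CDB Add1=16; stall  regs: r0:8,r1:18,r2:17,r3:9,r4:16,r5:Mul1
  c9: CDB Mul2=64; issue MUL r2<-Mul2  regs: r0:8,r1:18,r2:Mul2,r3:9,r4:16,r5:Mul1
  c10: issue SUB r1<-Add1  regs: r0:8,r1:Add1,r2:Mul2,r3:9,r4:16,r5:Mul1
  c11: stall  regs: r0:8,r1:Add1,r2:Mul2,r3:9,r4:16,r5:Mul1
  c12: stall  regs: r0:8,r1:Add1,r2:Mul2,r3:9,r4:16,r5:Mul1
  c13: CDB Mul1=144; issue MUL r0<-Mul1  regs: r0:Mul1,r1:Add1,r2:Mul2,r3:9,r4:16,r5:144
  c14: -  regs: r0:Mul1,r1:Add1,r2:Mul2,r3:9,r4:16,r5:144
  c15: -  regs: r0:Mul1,r1:Add1,r2:Mul2,r3:9,r4:16,r5:144
  c16: -  regs: r0:Mul1,r1:Add1,r2:Mul2,r3:9,r4:16,r5:144
  c17: -  regs: r0:Mul1,r1:Add1,r2:Mul2,r3:9,r4:16,r5:144

STATUS = TAG Mul2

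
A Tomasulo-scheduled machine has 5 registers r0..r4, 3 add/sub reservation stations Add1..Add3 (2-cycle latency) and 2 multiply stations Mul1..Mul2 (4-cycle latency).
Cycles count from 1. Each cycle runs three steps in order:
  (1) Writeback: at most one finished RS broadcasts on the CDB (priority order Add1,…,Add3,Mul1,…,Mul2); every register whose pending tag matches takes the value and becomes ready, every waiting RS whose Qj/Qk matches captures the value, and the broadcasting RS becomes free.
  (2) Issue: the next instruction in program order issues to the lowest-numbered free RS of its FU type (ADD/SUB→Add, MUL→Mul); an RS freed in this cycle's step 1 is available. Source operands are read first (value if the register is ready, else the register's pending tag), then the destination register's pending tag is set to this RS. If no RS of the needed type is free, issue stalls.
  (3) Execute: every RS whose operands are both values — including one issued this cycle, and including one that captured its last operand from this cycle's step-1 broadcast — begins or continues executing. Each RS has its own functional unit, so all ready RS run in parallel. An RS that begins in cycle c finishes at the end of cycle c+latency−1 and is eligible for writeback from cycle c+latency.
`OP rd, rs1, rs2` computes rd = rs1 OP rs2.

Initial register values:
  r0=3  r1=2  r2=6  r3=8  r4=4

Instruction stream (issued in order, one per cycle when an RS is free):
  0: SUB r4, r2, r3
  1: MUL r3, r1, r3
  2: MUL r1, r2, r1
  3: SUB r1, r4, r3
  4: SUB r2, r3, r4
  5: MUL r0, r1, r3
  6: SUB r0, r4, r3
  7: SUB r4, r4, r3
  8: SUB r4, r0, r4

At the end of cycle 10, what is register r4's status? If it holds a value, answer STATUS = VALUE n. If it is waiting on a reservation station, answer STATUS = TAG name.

STATUS = TAG Add2

c1: issue SUB r4<-Add1 | r0:3,r1:2,r2:6,r3:8,r4:Add1
c2: issue MUL r3<-Mul1 | r0:3,r1:2,r2:6,r3:Mul1,r4:Add1
c3: CDB Add1=-2; issue MUL r1<-Mul2 | r0:3,r1:Mul2,r2:6,r3:Mul1,r4:-2
c4: issue SUB r1<-Add1 | r0:3,r1:Add1,r2:6,r3:Mul1,r4:-2
c5: issue SUB r2<-Add2 | r0:3,r1:Add1,r2:Add2,r3:Mul1,r4:-2
c6: CDB Mul1=16; issue MUL r0<-Mul1 | r0:Mul1,r1:Add1,r2:Add2,r3:16,r4:-2
c7: CDB Mul2=12; issue SUB r0<-Add3 | r0:Add3,r1:Add1,r2:Add2,r3:16,r4:-2
c8: CDB Add1=-18; issue SUB r4<-Add1 | r0:Add3,r1:-18,r2:Add2,r3:16,r4:Add1
c9: CDB Add2=18; issue SUB r4<-Add2 | r0:Add3,r1:-18,r2:18,r3:16,r4:Add2
c10: CDB Add1=-18 | r0:Add3,r1:-18,r2:18,r3:16,r4:Add2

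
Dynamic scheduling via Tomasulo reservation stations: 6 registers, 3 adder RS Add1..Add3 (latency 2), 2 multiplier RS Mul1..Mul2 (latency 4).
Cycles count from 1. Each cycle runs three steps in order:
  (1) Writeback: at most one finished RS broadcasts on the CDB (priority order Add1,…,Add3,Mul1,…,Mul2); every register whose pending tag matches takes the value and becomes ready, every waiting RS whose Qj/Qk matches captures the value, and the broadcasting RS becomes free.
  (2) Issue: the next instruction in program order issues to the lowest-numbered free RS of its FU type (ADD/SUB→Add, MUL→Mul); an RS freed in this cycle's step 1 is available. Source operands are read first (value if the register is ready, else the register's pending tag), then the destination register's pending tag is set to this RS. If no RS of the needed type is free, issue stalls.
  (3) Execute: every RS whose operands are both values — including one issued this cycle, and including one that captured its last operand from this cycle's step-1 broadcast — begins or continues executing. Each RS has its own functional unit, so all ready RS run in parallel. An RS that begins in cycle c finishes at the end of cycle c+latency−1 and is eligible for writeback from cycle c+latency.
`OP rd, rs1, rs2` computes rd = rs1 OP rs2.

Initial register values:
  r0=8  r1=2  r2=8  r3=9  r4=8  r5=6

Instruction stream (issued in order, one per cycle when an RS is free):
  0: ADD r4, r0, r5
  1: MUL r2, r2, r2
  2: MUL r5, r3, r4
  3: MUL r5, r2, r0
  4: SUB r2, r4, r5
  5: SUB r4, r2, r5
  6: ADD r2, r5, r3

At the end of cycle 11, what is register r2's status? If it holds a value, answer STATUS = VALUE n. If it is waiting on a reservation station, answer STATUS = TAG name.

c1: issue ADD r4<-Add1 | r0:8,r1:2,r2:8,r3:9,r4:Add1,r5:6
c2: issue MUL r2<-Mul1 | r0:8,r1:2,r2:Mul1,r3:9,r4:Add1,r5:6
c3: CDB Add1=14; issue MUL r5<-Mul2 | r0:8,r1:2,r2:Mul1,r3:9,r4:14,r5:Mul2
c4: stall | r0:8,r1:2,r2:Mul1,r3:9,r4:14,r5:Mul2
c5: stall | r0:8,r1:2,r2:Mul1,r3:9,r4:14,r5:Mul2
c6: CDB Mul1=64; issue MUL r5<-Mul1 | r0:8,r1:2,r2:64,r3:9,r4:14,r5:Mul1
c7: CDB Mul2=126; issue SUB r2<-Add1 | r0:8,r1:2,r2:Add1,r3:9,r4:14,r5:Mul1
c8: issue SUB r4<-Add2 | r0:8,r1:2,r2:Add1,r3:9,r4:Add2,r5:Mul1
c9: issue ADD r2<-Add3 | r0:8,r1:2,r2:Add3,r3:9,r4:Add2,r5:Mul1
c10: CDB Mul1=512 | r0:8,r1:2,r2:Add3,r3:9,r4:Add2,r5:512
c11: - | r0:8,r1:2,r2:Add3,r3:9,r4:Add2,r5:512

STATUS = TAG Add3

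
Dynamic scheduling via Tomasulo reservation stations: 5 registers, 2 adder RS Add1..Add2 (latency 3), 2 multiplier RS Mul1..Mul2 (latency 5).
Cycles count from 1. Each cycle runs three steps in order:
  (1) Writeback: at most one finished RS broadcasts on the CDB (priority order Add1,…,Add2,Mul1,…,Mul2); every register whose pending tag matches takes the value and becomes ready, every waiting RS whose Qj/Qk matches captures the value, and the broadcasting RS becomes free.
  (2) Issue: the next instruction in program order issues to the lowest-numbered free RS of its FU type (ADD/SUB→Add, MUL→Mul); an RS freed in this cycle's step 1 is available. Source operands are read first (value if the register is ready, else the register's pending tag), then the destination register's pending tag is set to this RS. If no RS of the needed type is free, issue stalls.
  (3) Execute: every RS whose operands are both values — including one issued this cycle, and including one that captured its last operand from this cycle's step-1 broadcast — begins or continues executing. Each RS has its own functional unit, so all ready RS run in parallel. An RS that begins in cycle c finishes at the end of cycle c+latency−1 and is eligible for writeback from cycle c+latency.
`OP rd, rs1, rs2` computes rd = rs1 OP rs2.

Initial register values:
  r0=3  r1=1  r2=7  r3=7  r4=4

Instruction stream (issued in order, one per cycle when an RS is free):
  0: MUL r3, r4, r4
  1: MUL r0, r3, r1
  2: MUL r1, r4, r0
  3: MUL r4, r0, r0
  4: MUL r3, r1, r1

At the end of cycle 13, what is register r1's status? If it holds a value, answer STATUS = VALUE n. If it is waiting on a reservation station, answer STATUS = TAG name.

STATUS = TAG Mul1

c1: issue MUL r3<-Mul1 | r0:3,r1:1,r2:7,r3:Mul1,r4:4
c2: issue MUL r0<-Mul2 | r0:Mul2,r1:1,r2:7,r3:Mul1,r4:4
c3: stall | r0:Mul2,r1:1,r2:7,r3:Mul1,r4:4
c4: stall | r0:Mul2,r1:1,r2:7,r3:Mul1,r4:4
c5: stall | r0:Mul2,r1:1,r2:7,r3:Mul1,r4:4
c6: CDB Mul1=16; issue MUL r1<-Mul1 | r0:Mul2,r1:Mul1,r2:7,r3:16,r4:4
c7: stall | r0:Mul2,r1:Mul1,r2:7,r3:16,r4:4
c8: stall | r0:Mul2,r1:Mul1,r2:7,r3:16,r4:4
c9: stall | r0:Mul2,r1:Mul1,r2:7,r3:16,r4:4
c10: stall | r0:Mul2,r1:Mul1,r2:7,r3:16,r4:4
c11: CDB Mul2=16; issue MUL r4<-Mul2 | r0:16,r1:Mul1,r2:7,r3:16,r4:Mul2
c12: stall | r0:16,r1:Mul1,r2:7,r3:16,r4:Mul2
c13: stall | r0:16,r1:Mul1,r2:7,r3:16,r4:Mul2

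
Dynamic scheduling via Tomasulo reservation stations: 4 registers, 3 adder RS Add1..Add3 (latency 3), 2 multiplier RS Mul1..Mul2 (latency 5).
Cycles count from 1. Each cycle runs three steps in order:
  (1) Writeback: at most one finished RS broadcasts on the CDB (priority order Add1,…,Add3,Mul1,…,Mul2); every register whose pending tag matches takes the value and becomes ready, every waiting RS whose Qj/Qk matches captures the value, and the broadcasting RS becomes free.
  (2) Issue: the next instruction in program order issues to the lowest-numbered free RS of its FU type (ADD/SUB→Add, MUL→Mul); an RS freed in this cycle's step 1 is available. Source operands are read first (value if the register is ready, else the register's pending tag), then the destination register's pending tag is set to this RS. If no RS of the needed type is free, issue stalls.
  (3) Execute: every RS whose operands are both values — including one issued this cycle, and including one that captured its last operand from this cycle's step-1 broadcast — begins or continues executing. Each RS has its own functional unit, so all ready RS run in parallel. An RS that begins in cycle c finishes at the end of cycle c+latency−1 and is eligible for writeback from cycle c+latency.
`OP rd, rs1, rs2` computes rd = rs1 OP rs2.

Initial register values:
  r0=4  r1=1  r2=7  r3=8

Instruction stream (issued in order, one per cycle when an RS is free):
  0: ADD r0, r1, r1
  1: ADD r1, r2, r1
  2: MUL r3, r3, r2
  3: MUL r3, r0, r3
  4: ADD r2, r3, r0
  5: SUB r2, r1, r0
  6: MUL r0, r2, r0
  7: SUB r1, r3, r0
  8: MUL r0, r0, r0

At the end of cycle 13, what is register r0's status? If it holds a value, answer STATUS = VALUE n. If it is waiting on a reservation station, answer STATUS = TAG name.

STATUS = TAG Mul2

  c1: issue ADD r0<-Add1  regs: r0:Add1,r1:1,r2:7,r3:8
  c2: issue ADD r1<-Add2  regs: r0:Add1,r1:Add2,r2:7,r3:8
  c3: issue MUL r3<-Mul1  regs: r0:Add1,r1:Add2,r2:7,r3:Mul1
  c4: CDB Add1=2; issue MUL r3<-Mul2  regs: r0:2,r1:Add2,r2:7,r3:Mul2
  c5: CDB Add2=8; issue ADD r2<-Add1  regs: r0:2,r1:8,r2:Add1,r3:Mul2
  c6: issue SUB r2<-Add2  regs: r0:2,r1:8,r2:Add2,r3:Mul2
  c7: stall  regs: r0:2,r1:8,r2:Add2,r3:Mul2
  c8: CDB Mul1=56; issue MUL r0<-Mul1  regs: r0:Mul1,r1:8,r2:Add2,r3:Mul2
  c9: CDB Add2=6; issue SUB r1<-Add2  regs: r0:Mul1,r1:Add2,r2:6,r3:Mul2
  c10: stall  regs: r0:Mul1,r1:Add2,r2:6,r3:Mul2
  c11: stall  regs: r0:Mul1,r1:Add2,r2:6,r3:Mul2
  c12: stall  regs: r0:Mul1,r1:Add2,r2:6,r3:Mul2
  c13: CDB Mul2=112; issue MUL r0<-Mul2  regs: r0:Mul2,r1:Add2,r2:6,r3:112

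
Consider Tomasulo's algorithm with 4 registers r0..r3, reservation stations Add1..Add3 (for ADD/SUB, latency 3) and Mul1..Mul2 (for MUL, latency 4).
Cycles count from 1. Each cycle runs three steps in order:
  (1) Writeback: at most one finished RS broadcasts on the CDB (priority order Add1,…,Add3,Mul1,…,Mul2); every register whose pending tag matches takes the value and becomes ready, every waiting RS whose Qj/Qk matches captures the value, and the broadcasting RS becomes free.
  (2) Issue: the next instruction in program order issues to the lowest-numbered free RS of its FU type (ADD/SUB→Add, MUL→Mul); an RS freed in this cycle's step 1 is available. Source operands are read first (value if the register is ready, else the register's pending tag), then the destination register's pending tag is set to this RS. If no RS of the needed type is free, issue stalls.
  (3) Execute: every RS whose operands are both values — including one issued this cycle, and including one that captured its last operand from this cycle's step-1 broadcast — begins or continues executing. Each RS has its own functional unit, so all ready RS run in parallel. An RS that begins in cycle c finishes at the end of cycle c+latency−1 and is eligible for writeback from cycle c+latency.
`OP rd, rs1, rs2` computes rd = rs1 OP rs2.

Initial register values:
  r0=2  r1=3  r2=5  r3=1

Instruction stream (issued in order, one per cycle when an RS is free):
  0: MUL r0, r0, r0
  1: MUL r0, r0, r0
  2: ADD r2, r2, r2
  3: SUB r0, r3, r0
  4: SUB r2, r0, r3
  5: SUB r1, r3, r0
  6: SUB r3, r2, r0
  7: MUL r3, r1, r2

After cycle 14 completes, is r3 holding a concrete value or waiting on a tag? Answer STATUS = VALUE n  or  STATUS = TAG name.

cycle 1: issue MUL r0<-Mul1 // r0:Mul1,r1:3,r2:5,r3:1
cycle 2: issue MUL r0<-Mul2 // r0:Mul2,r1:3,r2:5,r3:1
cycle 3: issue ADD r2<-Add1 // r0:Mul2,r1:3,r2:Add1,r3:1
cycle 4: issue SUB r0<-Add2 // r0:Add2,r1:3,r2:Add1,r3:1
cycle 5: CDB Mul1=4; issue SUB r2<-Add3 // r0:Add2,r1:3,r2:Add3,r3:1
cycle 6: CDB Add1=10; issue SUB r1<-Add1 // r0:Add2,r1:Add1,r2:Add3,r3:1
cycle 7: stall // r0:Add2,r1:Add1,r2:Add3,r3:1
cycle 8: stall // r0:Add2,r1:Add1,r2:Add3,r3:1
cycle 9: CDB Mul2=16; stall // r0:Add2,r1:Add1,r2:Add3,r3:1
cycle 10: stall // r0:Add2,r1:Add1,r2:Add3,r3:1
cycle 11: stall // r0:Add2,r1:Add1,r2:Add3,r3:1
cycle 12: CDB Add2=-15; issue SUB r3<-Add2 // r0:-15,r1:Add1,r2:Add3,r3:Add2
cycle 13: issue MUL r3<-Mul1 // r0:-15,r1:Add1,r2:Add3,r3:Mul1
cycle 14: - // r0:-15,r1:Add1,r2:Add3,r3:Mul1

STATUS = TAG Mul1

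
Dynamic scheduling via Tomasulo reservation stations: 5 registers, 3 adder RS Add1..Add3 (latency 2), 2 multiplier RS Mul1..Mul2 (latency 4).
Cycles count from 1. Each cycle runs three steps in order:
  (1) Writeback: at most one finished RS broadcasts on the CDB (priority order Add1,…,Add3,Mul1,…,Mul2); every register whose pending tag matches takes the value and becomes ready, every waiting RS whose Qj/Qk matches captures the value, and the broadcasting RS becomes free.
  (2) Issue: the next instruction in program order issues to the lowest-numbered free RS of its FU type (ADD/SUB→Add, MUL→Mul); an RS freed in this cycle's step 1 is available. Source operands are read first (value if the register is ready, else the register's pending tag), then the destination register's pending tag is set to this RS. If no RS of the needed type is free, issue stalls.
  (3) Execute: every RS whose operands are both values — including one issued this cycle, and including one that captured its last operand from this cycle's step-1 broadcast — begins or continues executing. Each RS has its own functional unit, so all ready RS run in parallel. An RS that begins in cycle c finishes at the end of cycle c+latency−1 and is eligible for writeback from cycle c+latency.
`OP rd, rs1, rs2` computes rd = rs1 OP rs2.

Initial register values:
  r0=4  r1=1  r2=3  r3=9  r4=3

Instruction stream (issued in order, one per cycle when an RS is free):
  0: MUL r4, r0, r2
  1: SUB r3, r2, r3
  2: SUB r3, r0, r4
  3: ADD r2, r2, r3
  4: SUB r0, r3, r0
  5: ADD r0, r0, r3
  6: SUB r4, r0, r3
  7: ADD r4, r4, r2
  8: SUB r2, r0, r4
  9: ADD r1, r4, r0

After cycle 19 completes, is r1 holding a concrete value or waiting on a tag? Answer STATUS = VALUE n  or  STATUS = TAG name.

c1: issue MUL r4<-Mul1 | r0:4,r1:1,r2:3,r3:9,r4:Mul1
c2: issue SUB r3<-Add1 | r0:4,r1:1,r2:3,r3:Add1,r4:Mul1
c3: issue SUB r3<-Add2 | r0:4,r1:1,r2:3,r3:Add2,r4:Mul1
c4: CDB Add1=-6; issue ADD r2<-Add1 | r0:4,r1:1,r2:Add1,r3:Add2,r4:Mul1
c5: CDB Mul1=12; issue SUB r0<-Add3 | r0:Add3,r1:1,r2:Add1,r3:Add2,r4:12
c6: stall | r0:Add3,r1:1,r2:Add1,r3:Add2,r4:12
c7: CDB Add2=-8; issue ADD r0<-Add2 | r0:Add2,r1:1,r2:Add1,r3:-8,r4:12
c8: stall | r0:Add2,r1:1,r2:Add1,r3:-8,r4:12
c9: CDB Add1=-5; issue SUB r4<-Add1 | r0:Add2,r1:1,r2:-5,r3:-8,r4:Add1
c10: CDB Add3=-12; issue ADD r4<-Add3 | r0:Add2,r1:1,r2:-5,r3:-8,r4:Add3
c11: stall | r0:Add2,r1:1,r2:-5,r3:-8,r4:Add3
c12: CDB Add2=-20; issue SUB r2<-Add2 | r0:-20,r1:1,r2:Add2,r3:-8,r4:Add3
c13: stall | r0:-20,r1:1,r2:Add2,r3:-8,r4:Add3
c14: CDB Add1=-12; issue ADD r1<-Add1 | r0:-20,r1:Add1,r2:Add2,r3:-8,r4:Add3
c15: - | r0:-20,r1:Add1,r2:Add2,r3:-8,r4:Add3
c16: CDB Add3=-17 | r0:-20,r1:Add1,r2:Add2,r3:-8,r4:-17
c17: - | r0:-20,r1:Add1,r2:Add2,r3:-8,r4:-17
c18: CDB Add1=-37 | r0:-20,r1:-37,r2:Add2,r3:-8,r4:-17
c19: CDB Add2=-3 | r0:-20,r1:-37,r2:-3,r3:-8,r4:-17

STATUS = VALUE -37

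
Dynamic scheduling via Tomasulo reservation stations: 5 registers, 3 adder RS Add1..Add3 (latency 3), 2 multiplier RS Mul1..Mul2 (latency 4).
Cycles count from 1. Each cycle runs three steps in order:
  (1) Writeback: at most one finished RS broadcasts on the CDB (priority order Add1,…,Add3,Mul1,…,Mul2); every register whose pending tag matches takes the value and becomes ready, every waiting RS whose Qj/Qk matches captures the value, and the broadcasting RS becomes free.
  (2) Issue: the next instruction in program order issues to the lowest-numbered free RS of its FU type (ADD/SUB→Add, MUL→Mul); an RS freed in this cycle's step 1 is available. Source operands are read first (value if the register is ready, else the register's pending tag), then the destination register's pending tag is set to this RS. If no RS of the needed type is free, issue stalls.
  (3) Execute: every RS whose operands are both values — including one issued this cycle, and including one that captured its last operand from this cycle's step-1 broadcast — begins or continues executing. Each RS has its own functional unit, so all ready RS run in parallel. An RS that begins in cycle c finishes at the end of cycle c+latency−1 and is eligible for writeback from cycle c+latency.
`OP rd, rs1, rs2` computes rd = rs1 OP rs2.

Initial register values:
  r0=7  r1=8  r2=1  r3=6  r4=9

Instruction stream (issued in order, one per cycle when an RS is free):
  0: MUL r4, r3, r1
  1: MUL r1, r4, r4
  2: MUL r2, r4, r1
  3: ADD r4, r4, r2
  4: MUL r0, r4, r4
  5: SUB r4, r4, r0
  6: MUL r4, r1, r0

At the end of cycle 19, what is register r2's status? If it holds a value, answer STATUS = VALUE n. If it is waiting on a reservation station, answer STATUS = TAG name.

STATUS = VALUE 110592

c1: issue MUL r4<-Mul1 | r0:7,r1:8,r2:1,r3:6,r4:Mul1
c2: issue MUL r1<-Mul2 | r0:7,r1:Mul2,r2:1,r3:6,r4:Mul1
c3: stall | r0:7,r1:Mul2,r2:1,r3:6,r4:Mul1
c4: stall | r0:7,r1:Mul2,r2:1,r3:6,r4:Mul1
c5: CDB Mul1=48; issue MUL r2<-Mul1 | r0:7,r1:Mul2,r2:Mul1,r3:6,r4:48
c6: issue ADD r4<-Add1 | r0:7,r1:Mul2,r2:Mul1,r3:6,r4:Add1
c7: stall | r0:7,r1:Mul2,r2:Mul1,r3:6,r4:Add1
c8: stall | r0:7,r1:Mul2,r2:Mul1,r3:6,r4:Add1
c9: CDB Mul2=2304; issue MUL r0<-Mul2 | r0:Mul2,r1:2304,r2:Mul1,r3:6,r4:Add1
c10: issue SUB r4<-Add2 | r0:Mul2,r1:2304,r2:Mul1,r3:6,r4:Add2
c11: stall | r0:Mul2,r1:2304,r2:Mul1,r3:6,r4:Add2
c12: stall | r0:Mul2,r1:2304,r2:Mul1,r3:6,r4:Add2
c13: CDB Mul1=110592; issue MUL r4<-Mul1 | r0:Mul2,r1:2304,r2:110592,r3:6,r4:Mul1
c14: - | r0:Mul2,r1:2304,r2:110592,r3:6,r4:Mul1
c15: - | r0:Mul2,r1:2304,r2:110592,r3:6,r4:Mul1
c16: CDB Add1=110640 | r0:Mul2,r1:2304,r2:110592,r3:6,r4:Mul1
c17: - | r0:Mul2,r1:2304,r2:110592,r3:6,r4:Mul1
c18: - | r0:Mul2,r1:2304,r2:110592,r3:6,r4:Mul1
c19: - | r0:Mul2,r1:2304,r2:110592,r3:6,r4:Mul1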